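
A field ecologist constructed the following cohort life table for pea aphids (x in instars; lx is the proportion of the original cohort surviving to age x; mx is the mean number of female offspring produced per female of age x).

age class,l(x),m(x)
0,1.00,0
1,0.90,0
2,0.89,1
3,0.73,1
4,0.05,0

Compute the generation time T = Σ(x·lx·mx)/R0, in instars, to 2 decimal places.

lx·mx: 0, 0, 0.89, 0.73, 0 → R0 = 1.62
x·lx·mx: 0, 0, 1.78, 2.19, 0 → Σ = 3.97
T = 3.97 / 1.62 = 2.450617… → 2.45

2.45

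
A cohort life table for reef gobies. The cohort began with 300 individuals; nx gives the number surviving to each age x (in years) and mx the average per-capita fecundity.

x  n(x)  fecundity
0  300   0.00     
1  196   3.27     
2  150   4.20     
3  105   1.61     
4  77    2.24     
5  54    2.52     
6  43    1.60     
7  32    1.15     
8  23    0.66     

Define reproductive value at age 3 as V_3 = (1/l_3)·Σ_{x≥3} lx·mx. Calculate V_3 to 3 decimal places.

lx = nx/n0 = nx/300: 1, 0.65333…, 0.5, 0.35, 0.25667…, 0.18, 0.14333…, 0.10667…, 0.07667…
lx·mx for x ≥ 3: 0.5635, 0.574933…, 0.4536, 0.229333…, 0.122667…, 0.0506… → sum = 1.994633…
V_3 = 1.994633… / l_3 = 1.994633… / 0.35 = 5.698952… → 5.699

5.699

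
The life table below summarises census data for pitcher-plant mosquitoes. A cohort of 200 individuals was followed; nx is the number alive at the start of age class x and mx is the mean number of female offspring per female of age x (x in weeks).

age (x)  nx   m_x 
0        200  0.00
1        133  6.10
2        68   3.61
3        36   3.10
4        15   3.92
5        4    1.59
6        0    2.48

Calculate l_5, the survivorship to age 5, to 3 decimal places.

0.020

l_5 = n_5/n_0 = 4/200 = 0.02 → 0.020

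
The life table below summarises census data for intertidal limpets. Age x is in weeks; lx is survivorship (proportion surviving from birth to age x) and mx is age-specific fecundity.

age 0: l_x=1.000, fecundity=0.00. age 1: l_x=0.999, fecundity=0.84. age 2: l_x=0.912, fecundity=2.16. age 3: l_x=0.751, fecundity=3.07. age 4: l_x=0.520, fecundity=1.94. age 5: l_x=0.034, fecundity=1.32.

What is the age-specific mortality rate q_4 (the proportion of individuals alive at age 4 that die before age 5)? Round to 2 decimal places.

q_4 = (l_4 − l_5) / l_4 = (0.52 − 0.034) / 0.52
     = 0.486 / 0.52 = 0.934615… → 0.93

0.93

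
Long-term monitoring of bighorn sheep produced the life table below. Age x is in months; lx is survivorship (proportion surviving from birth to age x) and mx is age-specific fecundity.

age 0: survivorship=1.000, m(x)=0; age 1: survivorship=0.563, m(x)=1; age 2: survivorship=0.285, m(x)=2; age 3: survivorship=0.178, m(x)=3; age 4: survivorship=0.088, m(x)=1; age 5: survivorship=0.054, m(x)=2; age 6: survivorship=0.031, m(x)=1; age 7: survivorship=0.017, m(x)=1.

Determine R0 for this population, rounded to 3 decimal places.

1.911

lx·mx by age: 0, 0.563, 0.57, 0.534, 0.088, 0.108, 0.031, 0.017
R0 = Σ lx·mx = 1.911 → 1.911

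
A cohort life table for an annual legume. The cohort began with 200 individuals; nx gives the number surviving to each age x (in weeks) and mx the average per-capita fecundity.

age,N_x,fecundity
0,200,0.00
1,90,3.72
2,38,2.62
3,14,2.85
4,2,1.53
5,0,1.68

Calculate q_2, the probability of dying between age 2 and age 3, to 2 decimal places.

0.63

lx = nx/n0 = nx/200: 1, 0.45, 0.19, 0.07, 0.01, 0
q_2 = (l_2 − l_3) / l_2 = (0.19 − 0.07) / 0.19
     = 0.12 / 0.19 = 0.631579… → 0.63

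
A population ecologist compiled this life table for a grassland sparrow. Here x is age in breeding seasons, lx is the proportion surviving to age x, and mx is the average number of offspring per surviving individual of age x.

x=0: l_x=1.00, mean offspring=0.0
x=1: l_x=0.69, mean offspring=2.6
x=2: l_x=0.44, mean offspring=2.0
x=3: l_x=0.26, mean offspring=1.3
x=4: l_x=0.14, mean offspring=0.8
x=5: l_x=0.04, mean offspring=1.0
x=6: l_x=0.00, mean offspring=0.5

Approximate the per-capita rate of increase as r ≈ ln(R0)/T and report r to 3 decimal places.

0.699

R0 = Σ lx·mx = 0 + 1.794 + 0.88 + 0.338 + 0.112 + 0.04 + 0 = 3.164
Σ x·lx·mx = 5.216; T = 5.216/3.164 = 1.64855…
r ≈ ln(R0)/T = ln(3.164)/1.64855… = 0.6987… → 0.699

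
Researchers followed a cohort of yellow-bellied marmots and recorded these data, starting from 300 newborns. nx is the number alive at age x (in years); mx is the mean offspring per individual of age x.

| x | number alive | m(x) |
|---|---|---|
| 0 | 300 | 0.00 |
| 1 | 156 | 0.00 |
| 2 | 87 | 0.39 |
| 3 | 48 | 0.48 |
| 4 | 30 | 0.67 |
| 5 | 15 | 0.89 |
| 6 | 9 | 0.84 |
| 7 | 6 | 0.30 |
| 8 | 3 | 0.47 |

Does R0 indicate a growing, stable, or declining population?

declining

lx = nx/n0 = nx/300: 1, 0.52, 0.29, 0.16, 0.1, 0.05, 0.03, 0.02, 0.01
R0 = Σ lx·mx = 0 + 0 + 0.1131 + 0.0768 + 0.067 + 0.0445 + 0.0252 + 0.006 + 0.0047 = 0.3373
R0 < 1, so the population is declining.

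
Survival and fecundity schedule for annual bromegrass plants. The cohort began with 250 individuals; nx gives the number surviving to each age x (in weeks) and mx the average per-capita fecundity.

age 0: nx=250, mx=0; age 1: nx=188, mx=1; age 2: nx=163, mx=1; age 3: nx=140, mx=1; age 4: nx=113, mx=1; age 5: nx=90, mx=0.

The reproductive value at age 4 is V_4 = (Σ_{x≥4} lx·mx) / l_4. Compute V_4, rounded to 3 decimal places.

lx = nx/n0 = nx/250: 1, 0.752, 0.652, 0.56, 0.452, 0.36
lx·mx for x ≥ 4: 0.452, 0 → sum = 0.452
V_4 = 0.452 / l_4 = 0.452 / 0.452 = 1 → 1.000

1.000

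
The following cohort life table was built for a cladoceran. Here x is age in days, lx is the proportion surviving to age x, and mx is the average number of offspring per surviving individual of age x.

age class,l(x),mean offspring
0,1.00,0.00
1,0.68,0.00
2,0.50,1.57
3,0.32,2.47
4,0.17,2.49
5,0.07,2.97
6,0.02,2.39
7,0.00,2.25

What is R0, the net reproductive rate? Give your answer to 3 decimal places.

2.254

lx·mx by age: 0, 0, 0.785, 0.7904, 0.4233, 0.2079, 0.0478, 0
R0 = Σ lx·mx = 2.2544 → 2.254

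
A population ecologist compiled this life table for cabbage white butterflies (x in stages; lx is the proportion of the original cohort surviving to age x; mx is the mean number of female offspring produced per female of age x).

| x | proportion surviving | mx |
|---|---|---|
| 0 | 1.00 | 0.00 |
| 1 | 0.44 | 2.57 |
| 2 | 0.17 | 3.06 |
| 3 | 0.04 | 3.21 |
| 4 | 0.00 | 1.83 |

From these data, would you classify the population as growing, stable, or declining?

R0 = Σ lx·mx = 0 + 1.1308 + 0.5202 + 0.1284 + 0 = 1.7794
R0 > 1, so the population is growing.

growing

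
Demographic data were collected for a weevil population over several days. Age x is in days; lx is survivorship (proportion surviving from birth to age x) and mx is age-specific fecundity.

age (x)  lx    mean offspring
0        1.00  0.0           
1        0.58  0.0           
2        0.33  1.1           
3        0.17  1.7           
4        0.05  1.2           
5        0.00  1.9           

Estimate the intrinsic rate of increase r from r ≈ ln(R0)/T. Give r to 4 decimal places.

R0 = Σ lx·mx = 0 + 0 + 0.363 + 0.289 + 0.06 + 0 = 0.712
Σ x·lx·mx = 1.833; T = 1.833/0.712 = 2.57444…
r ≈ ln(R0)/T = ln(0.712)/2.57444… = -0.131942… → -0.1319

-0.1319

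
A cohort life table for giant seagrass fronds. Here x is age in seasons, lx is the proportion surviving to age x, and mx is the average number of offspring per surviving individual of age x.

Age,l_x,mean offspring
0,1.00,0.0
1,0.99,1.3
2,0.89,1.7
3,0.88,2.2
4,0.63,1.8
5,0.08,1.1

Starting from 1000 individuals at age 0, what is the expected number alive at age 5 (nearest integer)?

80

Expected survivors = N0 · l_5 = 1000 × 0.08 = 80 → 80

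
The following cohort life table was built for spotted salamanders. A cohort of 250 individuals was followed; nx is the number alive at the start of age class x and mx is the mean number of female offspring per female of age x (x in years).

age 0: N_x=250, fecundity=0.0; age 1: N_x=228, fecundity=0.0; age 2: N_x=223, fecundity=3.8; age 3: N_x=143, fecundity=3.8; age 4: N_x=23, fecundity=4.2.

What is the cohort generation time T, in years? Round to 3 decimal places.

lx = nx/n0 = nx/250: 1, 0.912, 0.892, 0.572, 0.092
lx·mx: 0, 0, 3.3896, 2.1736, 0.3864 → R0 = 5.9496
x·lx·mx: 0, 0, 6.7792, 6.5208, 1.5456 → Σ = 14.8456
T = 14.8456 / 5.9496 = 2.495227… → 2.495

2.495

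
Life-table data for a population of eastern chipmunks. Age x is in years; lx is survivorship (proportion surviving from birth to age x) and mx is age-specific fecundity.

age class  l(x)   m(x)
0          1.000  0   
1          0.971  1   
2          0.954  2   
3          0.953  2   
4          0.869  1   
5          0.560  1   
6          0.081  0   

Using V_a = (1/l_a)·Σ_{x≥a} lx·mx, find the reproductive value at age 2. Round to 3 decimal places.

5.496

lx·mx for x ≥ 2: 1.908, 1.906, 0.869, 0.56, 0 → sum = 5.243
V_2 = 5.243 / l_2 = 5.243 / 0.954 = 5.495807… → 5.496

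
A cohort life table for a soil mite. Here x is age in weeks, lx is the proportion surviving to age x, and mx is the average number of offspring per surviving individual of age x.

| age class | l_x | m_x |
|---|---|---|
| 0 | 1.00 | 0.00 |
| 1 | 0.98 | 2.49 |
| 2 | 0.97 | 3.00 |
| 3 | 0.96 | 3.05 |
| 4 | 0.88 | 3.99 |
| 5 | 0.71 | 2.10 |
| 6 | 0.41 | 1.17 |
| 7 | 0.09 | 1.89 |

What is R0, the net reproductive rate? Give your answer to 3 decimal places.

13.930

lx·mx by age: 0, 2.4402, 2.91, 2.928, 3.5112, 1.491, 0.4797, 0.1701
R0 = Σ lx·mx = 13.9302 → 13.930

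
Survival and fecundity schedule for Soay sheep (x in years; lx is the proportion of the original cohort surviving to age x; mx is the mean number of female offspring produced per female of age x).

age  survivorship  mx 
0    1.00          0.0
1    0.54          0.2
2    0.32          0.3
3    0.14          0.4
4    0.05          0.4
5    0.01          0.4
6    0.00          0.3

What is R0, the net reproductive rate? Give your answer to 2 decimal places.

lx·mx by age: 0, 0.108, 0.096, 0.056, 0.02, 0.004, 0
R0 = Σ lx·mx = 0.284 → 0.28

0.28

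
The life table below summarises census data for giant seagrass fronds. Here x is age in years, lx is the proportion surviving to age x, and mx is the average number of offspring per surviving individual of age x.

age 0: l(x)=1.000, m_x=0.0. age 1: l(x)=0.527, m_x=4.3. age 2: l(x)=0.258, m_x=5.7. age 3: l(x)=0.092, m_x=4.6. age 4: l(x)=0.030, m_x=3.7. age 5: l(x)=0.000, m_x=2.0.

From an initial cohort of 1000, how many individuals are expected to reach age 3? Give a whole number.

Expected survivors = N0 · l_3 = 1000 × 0.092 = 92 → 92

92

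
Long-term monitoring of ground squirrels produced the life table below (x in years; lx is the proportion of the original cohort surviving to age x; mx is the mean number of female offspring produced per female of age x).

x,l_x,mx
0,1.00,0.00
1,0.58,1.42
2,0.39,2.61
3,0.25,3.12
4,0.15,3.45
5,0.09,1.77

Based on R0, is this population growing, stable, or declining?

R0 = Σ lx·mx = 0 + 0.8236 + 1.0179 + 0.78 + 0.5175 + 0.1593 = 3.2983
R0 > 1, so the population is growing.

growing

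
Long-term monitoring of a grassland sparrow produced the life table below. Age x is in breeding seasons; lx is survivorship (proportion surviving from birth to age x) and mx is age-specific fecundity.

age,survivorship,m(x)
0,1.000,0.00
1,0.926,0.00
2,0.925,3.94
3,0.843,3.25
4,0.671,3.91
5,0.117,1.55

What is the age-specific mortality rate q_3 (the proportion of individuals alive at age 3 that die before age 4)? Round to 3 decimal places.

q_3 = (l_3 − l_4) / l_3 = (0.843 − 0.671) / 0.843
     = 0.172 / 0.843 = 0.204033… → 0.204

0.204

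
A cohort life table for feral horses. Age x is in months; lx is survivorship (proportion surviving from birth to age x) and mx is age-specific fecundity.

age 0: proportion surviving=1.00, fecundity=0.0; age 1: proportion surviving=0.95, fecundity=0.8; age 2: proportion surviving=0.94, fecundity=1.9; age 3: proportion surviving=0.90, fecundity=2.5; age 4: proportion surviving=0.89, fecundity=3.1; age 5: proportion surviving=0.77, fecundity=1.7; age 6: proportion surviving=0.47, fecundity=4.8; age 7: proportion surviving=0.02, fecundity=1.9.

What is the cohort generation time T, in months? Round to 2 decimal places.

3.81

lx·mx: 0, 0.76, 1.786, 2.25, 2.759, 1.309, 2.256, 0.038 → R0 = 11.158
x·lx·mx: 0, 0.76, 3.572, 6.75, 11.036, 6.545, 13.536, 0.266 → Σ = 42.465
T = 42.465 / 11.158 = 3.80579… → 3.81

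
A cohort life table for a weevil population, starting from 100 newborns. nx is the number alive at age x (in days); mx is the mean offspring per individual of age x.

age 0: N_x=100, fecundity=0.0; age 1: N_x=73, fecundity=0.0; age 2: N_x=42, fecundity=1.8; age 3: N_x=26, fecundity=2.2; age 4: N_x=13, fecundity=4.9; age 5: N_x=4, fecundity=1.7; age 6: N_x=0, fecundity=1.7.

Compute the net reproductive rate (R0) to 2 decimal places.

2.03

lx = nx/n0 = nx/100: 1, 0.73, 0.42, 0.26, 0.13, 0.04, 0
lx·mx by age: 0, 0, 0.756, 0.572, 0.637, 0.068, 0
R0 = Σ lx·mx = 2.033 → 2.03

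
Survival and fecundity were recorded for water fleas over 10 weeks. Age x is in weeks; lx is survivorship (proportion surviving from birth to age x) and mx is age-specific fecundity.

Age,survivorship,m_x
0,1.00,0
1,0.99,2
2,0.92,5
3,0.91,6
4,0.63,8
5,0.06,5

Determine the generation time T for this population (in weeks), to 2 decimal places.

2.83

lx·mx: 0, 1.98, 4.6, 5.46, 5.04, 0.3 → R0 = 17.38
x·lx·mx: 0, 1.98, 9.2, 16.38, 20.16, 1.5 → Σ = 49.22
T = 49.22 / 17.38 = 2.831991… → 2.83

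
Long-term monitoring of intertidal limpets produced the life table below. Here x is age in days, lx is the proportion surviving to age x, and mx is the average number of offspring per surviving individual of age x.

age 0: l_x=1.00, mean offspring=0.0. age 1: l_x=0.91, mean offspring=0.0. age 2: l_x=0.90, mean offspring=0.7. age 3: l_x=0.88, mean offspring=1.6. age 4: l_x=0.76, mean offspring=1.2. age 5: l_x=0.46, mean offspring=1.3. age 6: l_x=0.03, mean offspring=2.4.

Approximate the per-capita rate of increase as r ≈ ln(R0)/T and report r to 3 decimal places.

0.371

R0 = Σ lx·mx = 0 + 0 + 0.63 + 1.408 + 0.912 + 0.598 + 0.072 = 3.62
Σ x·lx·mx = 12.554; T = 12.554/3.62 = 3.46796…
r ≈ ln(R0)/T = ln(3.62)/3.46796… = 0.37096… → 0.371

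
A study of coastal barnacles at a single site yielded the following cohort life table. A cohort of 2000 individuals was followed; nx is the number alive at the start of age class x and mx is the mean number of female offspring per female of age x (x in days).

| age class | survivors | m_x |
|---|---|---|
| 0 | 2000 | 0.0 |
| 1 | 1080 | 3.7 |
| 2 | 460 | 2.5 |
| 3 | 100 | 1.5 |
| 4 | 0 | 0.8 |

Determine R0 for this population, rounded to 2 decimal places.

lx = nx/n0 = nx/2000: 1, 0.54, 0.23, 0.05, 0
lx·mx by age: 0, 1.998, 0.575, 0.075, 0
R0 = Σ lx·mx = 2.648 → 2.65

2.65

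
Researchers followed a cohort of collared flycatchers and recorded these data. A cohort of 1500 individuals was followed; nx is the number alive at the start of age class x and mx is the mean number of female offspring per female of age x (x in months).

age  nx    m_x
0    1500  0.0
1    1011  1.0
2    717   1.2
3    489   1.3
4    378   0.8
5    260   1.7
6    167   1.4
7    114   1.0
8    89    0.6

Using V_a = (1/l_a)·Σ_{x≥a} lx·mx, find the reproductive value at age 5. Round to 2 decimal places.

lx = nx/n0 = nx/1500: 1, 0.674, 0.478, 0.326, 0.252, 0.17333…, 0.11133…, 0.076, 0.05933…
lx·mx for x ≥ 5: 0.294667…, 0.155867…, 0.076, 0.0356… → sum = 0.562133…
V_5 = 0.562133… / l_5 = 0.562133… / 0.173333… = 3.243077… → 3.24

3.24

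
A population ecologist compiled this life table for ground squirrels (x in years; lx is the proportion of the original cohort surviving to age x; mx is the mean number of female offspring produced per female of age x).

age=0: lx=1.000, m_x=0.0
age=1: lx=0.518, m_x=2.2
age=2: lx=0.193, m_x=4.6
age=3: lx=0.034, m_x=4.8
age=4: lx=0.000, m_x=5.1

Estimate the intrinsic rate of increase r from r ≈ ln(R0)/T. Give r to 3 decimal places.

R0 = Σ lx·mx = 0 + 1.1396 + 0.8878 + 0.1632 + 0 = 2.1906
Σ x·lx·mx = 3.4048; T = 3.4048/2.1906 = 1.55428…
r ≈ ln(R0)/T = ln(2.1906)/1.55428… = 0.50453… → 0.505

0.505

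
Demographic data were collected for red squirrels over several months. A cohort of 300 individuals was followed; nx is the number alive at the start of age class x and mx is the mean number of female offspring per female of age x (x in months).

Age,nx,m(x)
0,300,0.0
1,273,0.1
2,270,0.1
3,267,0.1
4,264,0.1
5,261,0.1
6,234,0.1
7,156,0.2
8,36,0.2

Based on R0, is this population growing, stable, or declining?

declining

lx = nx/n0 = nx/300: 1, 0.91, 0.9, 0.89, 0.88, 0.87, 0.78, 0.52, 0.12
R0 = Σ lx·mx = 0 + 0.091 + 0.09 + 0.089 + 0.088 + 0.087 + 0.078 + 0.104 + 0.024 = 0.651
R0 < 1, so the population is declining.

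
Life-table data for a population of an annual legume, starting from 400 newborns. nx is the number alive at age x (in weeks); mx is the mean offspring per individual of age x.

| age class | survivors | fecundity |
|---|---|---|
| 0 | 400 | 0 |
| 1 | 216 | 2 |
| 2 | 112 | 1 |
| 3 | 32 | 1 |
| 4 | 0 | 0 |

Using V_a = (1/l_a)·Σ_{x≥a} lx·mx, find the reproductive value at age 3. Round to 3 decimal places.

1.000

lx = nx/n0 = nx/400: 1, 0.54, 0.28, 0.08, 0
lx·mx for x ≥ 3: 0.08, 0 → sum = 0.08
V_3 = 0.08 / l_3 = 0.08 / 0.08 = 1 → 1.000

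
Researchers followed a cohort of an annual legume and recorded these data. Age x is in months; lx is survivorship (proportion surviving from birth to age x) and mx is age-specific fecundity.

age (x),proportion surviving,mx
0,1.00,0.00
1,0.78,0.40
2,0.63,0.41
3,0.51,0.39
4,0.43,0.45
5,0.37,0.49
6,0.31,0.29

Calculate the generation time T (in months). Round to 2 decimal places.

2.95

lx·mx: 0, 0.312, 0.2583, 0.1989, 0.1935, 0.1813, 0.0899 → R0 = 1.2339
x·lx·mx: 0, 0.312, 0.5166, 0.5967, 0.774, 0.9065, 0.5394 → Σ = 3.6452
T = 3.6452 / 1.2339 = 2.95421… → 2.95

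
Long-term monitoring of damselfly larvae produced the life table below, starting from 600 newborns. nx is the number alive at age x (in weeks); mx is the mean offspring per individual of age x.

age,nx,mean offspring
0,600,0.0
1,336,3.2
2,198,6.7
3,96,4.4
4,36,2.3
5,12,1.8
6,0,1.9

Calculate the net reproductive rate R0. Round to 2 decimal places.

lx = nx/n0 = nx/600: 1, 0.56, 0.33, 0.16, 0.06, 0.02, 0
lx·mx by age: 0, 1.792, 2.211, 0.704, 0.138, 0.036, 0
R0 = Σ lx·mx = 4.881 → 4.88

4.88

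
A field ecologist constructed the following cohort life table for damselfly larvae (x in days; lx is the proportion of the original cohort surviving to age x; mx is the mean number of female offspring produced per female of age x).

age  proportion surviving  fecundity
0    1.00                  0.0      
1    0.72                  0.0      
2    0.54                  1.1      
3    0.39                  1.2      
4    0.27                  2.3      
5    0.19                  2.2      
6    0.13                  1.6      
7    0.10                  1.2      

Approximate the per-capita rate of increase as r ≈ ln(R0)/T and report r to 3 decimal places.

R0 = Σ lx·mx = 0 + 0 + 0.594 + 0.468 + 0.621 + 0.418 + 0.208 + 0.12 = 2.429
Σ x·lx·mx = 9.254; T = 9.254/2.429 = 3.8098…
r ≈ ln(R0)/T = ln(2.429)/3.8098… = 0.23295… → 0.233

0.233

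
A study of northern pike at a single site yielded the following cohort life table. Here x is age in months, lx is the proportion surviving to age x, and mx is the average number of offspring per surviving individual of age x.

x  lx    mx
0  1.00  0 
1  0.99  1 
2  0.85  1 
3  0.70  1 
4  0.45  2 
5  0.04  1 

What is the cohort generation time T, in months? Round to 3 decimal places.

lx·mx: 0, 0.99, 0.85, 0.7, 0.9, 0.04 → R0 = 3.48
x·lx·mx: 0, 0.99, 1.7, 2.1, 3.6, 0.2 → Σ = 8.59
T = 8.59 / 3.48 = 2.468391… → 2.468

2.468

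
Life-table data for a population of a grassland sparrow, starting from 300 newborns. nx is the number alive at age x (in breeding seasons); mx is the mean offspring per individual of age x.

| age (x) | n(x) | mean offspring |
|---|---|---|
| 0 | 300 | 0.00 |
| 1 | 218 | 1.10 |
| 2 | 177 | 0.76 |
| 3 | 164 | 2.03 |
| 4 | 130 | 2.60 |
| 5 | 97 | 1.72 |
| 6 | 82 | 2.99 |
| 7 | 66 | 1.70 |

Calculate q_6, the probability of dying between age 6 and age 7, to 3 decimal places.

0.195

lx = nx/n0 = nx/300: 1, 0.72667…, 0.59, 0.54667…, 0.43333…, 0.32333…, 0.27333…, 0.22
q_6 = (l_6 − l_7) / l_6 = (0.273333… − 0.22) / 0.273333…
     = 0.053333… / 0.273333… = 0.195122… → 0.195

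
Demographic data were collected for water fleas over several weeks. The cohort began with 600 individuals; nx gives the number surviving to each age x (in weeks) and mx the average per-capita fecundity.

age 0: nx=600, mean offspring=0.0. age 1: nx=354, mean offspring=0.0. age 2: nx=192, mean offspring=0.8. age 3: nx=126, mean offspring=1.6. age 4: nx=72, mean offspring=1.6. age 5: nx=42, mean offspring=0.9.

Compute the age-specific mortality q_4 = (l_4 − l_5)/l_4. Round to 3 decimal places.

lx = nx/n0 = nx/600: 1, 0.59, 0.32, 0.21, 0.12, 0.07
q_4 = (l_4 − l_5) / l_4 = (0.12 − 0.07) / 0.12
     = 0.05 / 0.12 = 0.416667… → 0.417

0.417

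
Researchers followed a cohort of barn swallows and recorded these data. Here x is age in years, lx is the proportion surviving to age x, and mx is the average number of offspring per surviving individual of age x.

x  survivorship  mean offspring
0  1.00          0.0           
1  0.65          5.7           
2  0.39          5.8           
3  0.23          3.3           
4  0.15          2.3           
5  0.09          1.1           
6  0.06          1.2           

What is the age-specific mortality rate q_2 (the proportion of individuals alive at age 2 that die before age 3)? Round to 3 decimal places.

q_2 = (l_2 − l_3) / l_2 = (0.39 − 0.23) / 0.39
     = 0.16 / 0.39 = 0.410256… → 0.410

0.410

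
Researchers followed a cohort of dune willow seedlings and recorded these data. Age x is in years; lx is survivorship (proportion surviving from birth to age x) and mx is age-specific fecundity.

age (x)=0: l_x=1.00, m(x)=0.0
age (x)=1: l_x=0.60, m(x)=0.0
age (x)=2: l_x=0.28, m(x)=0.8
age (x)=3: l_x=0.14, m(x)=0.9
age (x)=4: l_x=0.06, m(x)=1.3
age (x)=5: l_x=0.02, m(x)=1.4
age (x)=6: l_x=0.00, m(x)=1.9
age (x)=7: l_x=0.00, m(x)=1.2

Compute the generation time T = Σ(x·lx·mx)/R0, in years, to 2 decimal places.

2.80

lx·mx: 0, 0, 0.224, 0.126, 0.078, 0.028, 0, 0 → R0 = 0.456
x·lx·mx: 0, 0, 0.448, 0.378, 0.312, 0.14, 0, 0 → Σ = 1.278
T = 1.278 / 0.456 = 2.802632… → 2.80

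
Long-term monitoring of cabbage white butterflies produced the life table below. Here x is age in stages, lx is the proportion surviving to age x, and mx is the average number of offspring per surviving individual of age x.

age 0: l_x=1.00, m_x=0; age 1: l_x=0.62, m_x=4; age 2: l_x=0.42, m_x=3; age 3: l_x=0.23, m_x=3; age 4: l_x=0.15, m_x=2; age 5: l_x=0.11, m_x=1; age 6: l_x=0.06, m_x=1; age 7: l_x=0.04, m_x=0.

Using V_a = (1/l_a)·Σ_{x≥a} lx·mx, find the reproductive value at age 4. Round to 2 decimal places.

lx·mx for x ≥ 4: 0.3, 0.11, 0.06, 0 → sum = 0.47
V_4 = 0.47 / l_4 = 0.47 / 0.15 = 3.133333… → 3.13

3.13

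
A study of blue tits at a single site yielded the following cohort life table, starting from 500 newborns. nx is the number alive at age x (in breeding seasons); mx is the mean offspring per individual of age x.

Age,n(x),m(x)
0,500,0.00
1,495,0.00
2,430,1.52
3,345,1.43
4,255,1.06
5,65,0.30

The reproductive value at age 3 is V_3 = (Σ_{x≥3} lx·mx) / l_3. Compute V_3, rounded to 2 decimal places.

lx = nx/n0 = nx/500: 1, 0.99, 0.86, 0.69, 0.51, 0.13
lx·mx for x ≥ 3: 0.9867, 0.5406, 0.039 → sum = 1.5663
V_3 = 1.5663 / l_3 = 1.5663 / 0.69 = 2.27 → 2.27

2.27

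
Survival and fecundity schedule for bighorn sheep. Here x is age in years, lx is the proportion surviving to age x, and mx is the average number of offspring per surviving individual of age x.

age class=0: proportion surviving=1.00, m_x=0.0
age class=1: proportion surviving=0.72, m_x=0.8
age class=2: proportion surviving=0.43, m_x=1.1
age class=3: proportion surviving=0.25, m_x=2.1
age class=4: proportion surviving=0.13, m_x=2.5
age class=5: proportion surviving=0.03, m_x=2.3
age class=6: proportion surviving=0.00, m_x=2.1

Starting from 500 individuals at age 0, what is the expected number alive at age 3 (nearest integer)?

Expected survivors = N0 · l_3 = 500 × 0.25 = 125 → 125

125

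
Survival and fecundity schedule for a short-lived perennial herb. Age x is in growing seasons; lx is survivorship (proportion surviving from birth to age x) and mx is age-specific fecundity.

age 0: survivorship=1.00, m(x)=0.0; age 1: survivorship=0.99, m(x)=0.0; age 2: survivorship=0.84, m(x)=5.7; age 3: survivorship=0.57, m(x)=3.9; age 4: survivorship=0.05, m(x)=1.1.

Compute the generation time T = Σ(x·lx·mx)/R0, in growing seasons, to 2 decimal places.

lx·mx: 0, 0, 4.788, 2.223, 0.055 → R0 = 7.066
x·lx·mx: 0, 0, 9.576, 6.669, 0.22 → Σ = 16.465
T = 16.465 / 7.066 = 2.330173… → 2.33

2.33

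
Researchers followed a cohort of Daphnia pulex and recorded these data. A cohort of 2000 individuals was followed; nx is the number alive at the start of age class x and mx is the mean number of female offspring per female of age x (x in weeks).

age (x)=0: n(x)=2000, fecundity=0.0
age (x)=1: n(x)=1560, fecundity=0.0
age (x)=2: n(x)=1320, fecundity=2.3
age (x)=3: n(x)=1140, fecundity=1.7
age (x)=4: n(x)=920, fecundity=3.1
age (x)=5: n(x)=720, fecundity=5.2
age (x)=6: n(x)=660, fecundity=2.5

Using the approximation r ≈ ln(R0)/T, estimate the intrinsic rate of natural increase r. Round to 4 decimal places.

lx = nx/n0 = nx/2000: 1, 0.78, 0.66, 0.57, 0.46, 0.36, 0.33
R0 = Σ lx·mx = 0 + 0 + 1.518 + 0.969 + 1.426 + 1.872 + 0.825 = 6.61
Σ x·lx·mx = 25.957; T = 25.957/6.61 = 3.92693…
r ≈ ln(R0)/T = ln(6.61)/3.92693… = 0.480931… → 0.4809

0.4809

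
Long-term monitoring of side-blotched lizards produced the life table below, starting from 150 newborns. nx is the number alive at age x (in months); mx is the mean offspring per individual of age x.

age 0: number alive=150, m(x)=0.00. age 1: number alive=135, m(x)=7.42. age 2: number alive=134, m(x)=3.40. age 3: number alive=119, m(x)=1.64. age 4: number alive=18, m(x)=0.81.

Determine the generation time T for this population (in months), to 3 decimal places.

lx = nx/n0 = nx/150: 1, 0.9, 0.89333…, 0.79333…, 0.12
lx·mx: 0, 6.678, 3.037333…, 1.301067…, 0.0972 → R0 = 11.1136…
x·lx·mx: 0, 6.678, 6.074667…, 3.9032…, 0.3888 → Σ = 17.044667…
T = 17.044667… / 11.1136… = 1.533676… → 1.534

1.534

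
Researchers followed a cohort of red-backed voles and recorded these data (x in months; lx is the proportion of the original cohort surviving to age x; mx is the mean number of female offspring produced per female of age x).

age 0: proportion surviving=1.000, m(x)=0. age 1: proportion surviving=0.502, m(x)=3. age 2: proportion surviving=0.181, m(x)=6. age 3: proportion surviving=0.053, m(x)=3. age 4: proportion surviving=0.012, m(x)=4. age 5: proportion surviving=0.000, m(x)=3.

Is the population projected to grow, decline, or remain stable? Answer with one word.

growing

R0 = Σ lx·mx = 0 + 1.506 + 1.086 + 0.159 + 0.048 + 0 = 2.799
R0 > 1, so the population is growing.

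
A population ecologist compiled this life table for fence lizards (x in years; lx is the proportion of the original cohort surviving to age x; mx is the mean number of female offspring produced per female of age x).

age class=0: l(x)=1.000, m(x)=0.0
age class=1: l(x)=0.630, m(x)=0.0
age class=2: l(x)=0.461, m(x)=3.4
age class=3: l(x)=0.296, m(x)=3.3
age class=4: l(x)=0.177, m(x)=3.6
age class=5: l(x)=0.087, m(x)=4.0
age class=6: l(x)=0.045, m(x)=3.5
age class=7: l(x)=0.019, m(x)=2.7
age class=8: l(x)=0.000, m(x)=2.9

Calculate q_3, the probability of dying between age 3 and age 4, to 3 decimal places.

q_3 = (l_3 − l_4) / l_3 = (0.296 − 0.177) / 0.296
     = 0.119 / 0.296 = 0.402027… → 0.402

0.402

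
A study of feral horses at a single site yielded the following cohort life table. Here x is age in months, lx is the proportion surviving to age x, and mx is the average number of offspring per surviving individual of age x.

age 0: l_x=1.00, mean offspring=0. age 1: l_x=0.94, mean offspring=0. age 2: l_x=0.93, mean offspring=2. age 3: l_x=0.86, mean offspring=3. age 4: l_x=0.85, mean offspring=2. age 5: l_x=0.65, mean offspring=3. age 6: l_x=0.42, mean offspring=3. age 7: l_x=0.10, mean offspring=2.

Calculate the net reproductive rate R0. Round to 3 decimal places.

lx·mx by age: 0, 0, 1.86, 2.58, 1.7, 1.95, 1.26, 0.2
R0 = Σ lx·mx = 9.55 → 9.550

9.550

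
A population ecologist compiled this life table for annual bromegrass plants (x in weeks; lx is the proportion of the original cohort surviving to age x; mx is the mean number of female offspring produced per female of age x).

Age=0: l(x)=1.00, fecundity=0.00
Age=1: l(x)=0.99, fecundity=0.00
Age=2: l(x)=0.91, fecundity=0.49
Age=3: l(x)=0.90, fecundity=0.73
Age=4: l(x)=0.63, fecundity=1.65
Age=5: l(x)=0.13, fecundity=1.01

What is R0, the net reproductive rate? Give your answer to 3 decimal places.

2.274

lx·mx by age: 0, 0, 0.4459, 0.657, 1.0395, 0.1313
R0 = Σ lx·mx = 2.2737 → 2.274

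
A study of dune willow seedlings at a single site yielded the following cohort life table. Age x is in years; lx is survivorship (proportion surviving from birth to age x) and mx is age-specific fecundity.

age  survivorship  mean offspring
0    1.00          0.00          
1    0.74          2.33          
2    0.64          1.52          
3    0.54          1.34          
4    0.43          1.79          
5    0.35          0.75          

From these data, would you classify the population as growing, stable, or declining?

R0 = Σ lx·mx = 0 + 1.7242 + 0.9728 + 0.7236 + 0.7697 + 0.2625 = 4.4528
R0 > 1, so the population is growing.

growing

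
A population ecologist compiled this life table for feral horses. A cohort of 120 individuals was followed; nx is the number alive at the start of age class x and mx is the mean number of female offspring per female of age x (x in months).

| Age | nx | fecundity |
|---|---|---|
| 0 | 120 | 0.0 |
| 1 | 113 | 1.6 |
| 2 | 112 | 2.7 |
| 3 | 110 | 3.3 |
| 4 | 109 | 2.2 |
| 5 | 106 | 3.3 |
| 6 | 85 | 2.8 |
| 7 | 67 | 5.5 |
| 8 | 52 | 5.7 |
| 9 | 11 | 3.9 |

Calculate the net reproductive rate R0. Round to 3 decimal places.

19.847

lx = nx/n0 = nx/120: 1, 0.94167…, 0.93333…, 0.91667…, 0.90833…, 0.88333…, 0.70833…, 0.55833…, 0.43333…, 0.09167…
lx·mx by age: 0, 1.506667…, 2.52…, 3.025…, 1.998333…, 2.915…, 1.983333…, 3.070833…, 2.47…, 0.3575…
R0 = Σ lx·mx = 19.846667… → 19.847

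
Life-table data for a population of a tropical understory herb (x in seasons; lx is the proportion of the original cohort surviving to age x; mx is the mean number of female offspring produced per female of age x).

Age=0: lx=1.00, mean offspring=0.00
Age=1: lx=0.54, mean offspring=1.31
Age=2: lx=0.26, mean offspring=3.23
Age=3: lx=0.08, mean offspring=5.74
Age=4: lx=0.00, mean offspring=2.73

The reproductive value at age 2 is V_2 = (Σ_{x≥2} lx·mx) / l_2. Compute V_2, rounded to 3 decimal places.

4.996

lx·mx for x ≥ 2: 0.8398, 0.4592, 0 → sum = 1.299
V_2 = 1.299 / l_2 = 1.299 / 0.26 = 4.996154… → 4.996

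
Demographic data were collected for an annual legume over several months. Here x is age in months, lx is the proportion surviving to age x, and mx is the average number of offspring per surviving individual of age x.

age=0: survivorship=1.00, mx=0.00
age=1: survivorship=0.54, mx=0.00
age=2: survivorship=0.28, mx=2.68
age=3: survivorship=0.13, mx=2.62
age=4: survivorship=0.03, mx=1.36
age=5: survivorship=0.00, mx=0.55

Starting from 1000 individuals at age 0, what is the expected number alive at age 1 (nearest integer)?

540

Expected survivors = N0 · l_1 = 1000 × 0.54 = 540 → 540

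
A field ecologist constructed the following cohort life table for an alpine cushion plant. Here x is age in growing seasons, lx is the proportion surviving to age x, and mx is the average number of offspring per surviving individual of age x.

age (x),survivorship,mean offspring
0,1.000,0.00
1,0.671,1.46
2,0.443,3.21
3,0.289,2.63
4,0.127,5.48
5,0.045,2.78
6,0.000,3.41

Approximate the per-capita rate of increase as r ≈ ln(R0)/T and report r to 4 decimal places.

0.5786

R0 = Σ lx·mx = 0 + 0.97966 + 1.42203 + 0.76007 + 0.69596 + 0.1251 + 0 = 3.98282
Σ x·lx·mx = 9.51327; T = 9.51327/3.98282 = 2.38858…
r ≈ ln(R0)/T = ln(3.98282)/2.38858… = 0.578583… → 0.5786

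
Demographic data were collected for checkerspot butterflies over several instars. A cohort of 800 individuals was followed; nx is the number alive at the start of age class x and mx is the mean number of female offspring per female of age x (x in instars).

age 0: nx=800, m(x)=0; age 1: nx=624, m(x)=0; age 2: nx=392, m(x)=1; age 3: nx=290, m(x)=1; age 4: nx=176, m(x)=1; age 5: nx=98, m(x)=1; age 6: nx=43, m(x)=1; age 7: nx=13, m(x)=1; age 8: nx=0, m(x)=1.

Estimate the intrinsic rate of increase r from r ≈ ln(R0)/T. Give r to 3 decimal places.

lx = nx/n0 = nx/800: 1, 0.78, 0.49, 0.3625, 0.22, 0.1225, 0.05375, 0.01625, 0
R0 = Σ lx·mx = 0 + 0 + 0.49 + 0.3625 + 0.22 + 0.1225 + 0.05375 + 0.01625 + 0 = 1.265
Σ x·lx·mx = 3.99625; T = 3.99625/1.265 = 3.15909…
r ≈ ln(R0)/T = ln(1.265)/3.15909… = 0.07441… → 0.074

0.074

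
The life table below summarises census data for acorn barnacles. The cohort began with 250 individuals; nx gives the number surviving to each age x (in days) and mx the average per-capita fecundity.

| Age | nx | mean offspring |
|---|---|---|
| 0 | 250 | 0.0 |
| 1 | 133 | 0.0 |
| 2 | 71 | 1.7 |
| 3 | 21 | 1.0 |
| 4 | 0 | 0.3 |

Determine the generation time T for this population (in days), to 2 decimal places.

lx = nx/n0 = nx/250: 1, 0.532, 0.284, 0.084, 0
lx·mx: 0, 0, 0.4828, 0.084, 0 → R0 = 0.5668
x·lx·mx: 0, 0, 0.9656, 0.252, 0 → Σ = 1.2176
T = 1.2176 / 0.5668 = 2.1482… → 2.15

2.15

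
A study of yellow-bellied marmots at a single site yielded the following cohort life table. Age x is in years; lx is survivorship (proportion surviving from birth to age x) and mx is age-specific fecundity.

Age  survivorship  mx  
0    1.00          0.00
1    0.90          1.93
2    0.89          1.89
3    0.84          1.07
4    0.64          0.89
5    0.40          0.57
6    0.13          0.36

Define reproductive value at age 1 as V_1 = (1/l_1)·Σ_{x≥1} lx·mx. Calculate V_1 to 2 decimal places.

lx·mx for x ≥ 1: 1.737, 1.6821, 0.8988, 0.5696, 0.228, 0.0468 → sum = 5.1623
V_1 = 5.1623 / l_1 = 5.1623 / 0.9 = 5.735889… → 5.74

5.74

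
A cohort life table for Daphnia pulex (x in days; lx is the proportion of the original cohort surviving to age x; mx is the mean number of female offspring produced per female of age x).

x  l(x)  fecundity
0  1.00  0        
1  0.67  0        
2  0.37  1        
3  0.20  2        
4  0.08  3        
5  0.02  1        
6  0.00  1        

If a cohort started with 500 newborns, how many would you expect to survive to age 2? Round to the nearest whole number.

185

Expected survivors = N0 · l_2 = 500 × 0.37 = 185 → 185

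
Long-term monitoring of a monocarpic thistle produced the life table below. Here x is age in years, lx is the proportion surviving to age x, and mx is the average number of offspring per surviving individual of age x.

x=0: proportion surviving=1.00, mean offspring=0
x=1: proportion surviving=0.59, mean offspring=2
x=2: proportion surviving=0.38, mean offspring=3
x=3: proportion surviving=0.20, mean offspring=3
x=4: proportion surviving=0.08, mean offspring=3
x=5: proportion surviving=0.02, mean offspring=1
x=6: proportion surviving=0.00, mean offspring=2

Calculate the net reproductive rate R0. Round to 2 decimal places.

lx·mx by age: 0, 1.18, 1.14, 0.6, 0.24, 0.02, 0
R0 = Σ lx·mx = 3.18 → 3.18

3.18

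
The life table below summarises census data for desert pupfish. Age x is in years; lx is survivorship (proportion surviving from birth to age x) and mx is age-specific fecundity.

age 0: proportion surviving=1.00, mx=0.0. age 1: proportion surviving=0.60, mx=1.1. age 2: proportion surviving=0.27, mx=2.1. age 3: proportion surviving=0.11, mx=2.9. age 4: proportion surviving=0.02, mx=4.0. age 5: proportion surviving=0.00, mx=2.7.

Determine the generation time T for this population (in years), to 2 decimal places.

1.89

lx·mx: 0, 0.66, 0.567, 0.319, 0.08, 0 → R0 = 1.626
x·lx·mx: 0, 0.66, 1.134, 0.957, 0.32, 0 → Σ = 3.071
T = 3.071 / 1.626 = 1.888684… → 1.89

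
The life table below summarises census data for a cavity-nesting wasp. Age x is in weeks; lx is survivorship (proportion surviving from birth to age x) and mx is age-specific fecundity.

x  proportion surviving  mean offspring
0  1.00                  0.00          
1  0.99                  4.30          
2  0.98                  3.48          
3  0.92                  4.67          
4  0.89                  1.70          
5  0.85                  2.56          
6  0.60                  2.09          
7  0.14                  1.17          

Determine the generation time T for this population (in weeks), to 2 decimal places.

lx·mx: 0, 4.257, 3.4104, 4.2964, 1.513, 2.176, 1.254, 0.1638 → R0 = 17.0706
x·lx·mx: 0, 4.257, 6.8208, 12.8892, 6.052, 10.88, 7.524, 1.1466 → Σ = 49.5696
T = 49.5696 / 17.0706 = 2.9038… → 2.90

2.90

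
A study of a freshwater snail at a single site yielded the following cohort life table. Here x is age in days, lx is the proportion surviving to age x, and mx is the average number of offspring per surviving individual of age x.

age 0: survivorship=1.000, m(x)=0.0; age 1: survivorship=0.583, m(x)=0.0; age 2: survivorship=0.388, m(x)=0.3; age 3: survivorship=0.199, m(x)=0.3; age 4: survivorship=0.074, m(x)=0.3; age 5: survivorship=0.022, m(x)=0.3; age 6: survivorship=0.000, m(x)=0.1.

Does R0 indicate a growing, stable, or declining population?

R0 = Σ lx·mx = 0 + 0 + 0.1164 + 0.0597 + 0.0222 + 0.0066 + 0 = 0.2049
R0 < 1, so the population is declining.

declining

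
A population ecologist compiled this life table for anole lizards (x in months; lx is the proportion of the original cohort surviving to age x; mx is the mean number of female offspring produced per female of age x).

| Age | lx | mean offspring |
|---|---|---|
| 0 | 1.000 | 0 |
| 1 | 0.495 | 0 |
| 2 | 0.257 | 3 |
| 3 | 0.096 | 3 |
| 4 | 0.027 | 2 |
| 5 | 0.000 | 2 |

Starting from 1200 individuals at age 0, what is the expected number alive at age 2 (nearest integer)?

Expected survivors = N0 · l_2 = 1200 × 0.257 = 308.4 → 308

308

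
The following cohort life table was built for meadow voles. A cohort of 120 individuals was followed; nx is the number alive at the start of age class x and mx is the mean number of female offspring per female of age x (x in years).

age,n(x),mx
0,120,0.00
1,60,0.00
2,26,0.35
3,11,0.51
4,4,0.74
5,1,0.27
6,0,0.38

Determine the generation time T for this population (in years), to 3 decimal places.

2.688

lx = nx/n0 = nx/120: 1, 0.5, 0.21667…, 0.09167…, 0.03333…, 0.00833…, 0
lx·mx: 0, 0, 0.075833…, 0.04675…, 0.024667…, 0.00225…, 0 → R0 = 0.1495…
x·lx·mx: 0, 0, 0.151667…, 0.14025…, 0.098667…, 0.01125…, 0 → Σ = 0.401833…
T = 0.401833… / 0.1495… = 2.687848… → 2.688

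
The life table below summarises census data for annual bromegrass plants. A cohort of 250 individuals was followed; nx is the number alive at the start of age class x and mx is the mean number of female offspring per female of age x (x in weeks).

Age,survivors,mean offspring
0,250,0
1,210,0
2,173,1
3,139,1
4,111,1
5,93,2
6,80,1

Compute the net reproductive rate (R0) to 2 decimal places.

lx = nx/n0 = nx/250: 1, 0.84, 0.692, 0.556, 0.444, 0.372, 0.32
lx·mx by age: 0, 0, 0.692, 0.556, 0.444, 0.744, 0.32
R0 = Σ lx·mx = 2.756 → 2.76

2.76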